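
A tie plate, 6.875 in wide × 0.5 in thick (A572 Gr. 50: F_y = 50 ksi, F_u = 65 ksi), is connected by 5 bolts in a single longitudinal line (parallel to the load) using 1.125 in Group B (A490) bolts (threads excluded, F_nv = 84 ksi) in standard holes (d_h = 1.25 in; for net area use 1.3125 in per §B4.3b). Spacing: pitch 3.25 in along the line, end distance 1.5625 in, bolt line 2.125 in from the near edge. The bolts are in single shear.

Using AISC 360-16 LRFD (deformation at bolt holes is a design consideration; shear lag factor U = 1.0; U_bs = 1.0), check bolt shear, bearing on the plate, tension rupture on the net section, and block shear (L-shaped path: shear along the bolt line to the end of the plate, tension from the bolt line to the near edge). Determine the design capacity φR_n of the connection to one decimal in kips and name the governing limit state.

135.6 kips (net-section rupture governs)

Bolt shear: A_b = π(1.125)²/4 = 0.99402 in². φR_n = 0.75 × 84 × 0.99402 × 5 × 1 = 313.1 kips.
Bearing (0.5 in plate, F_u = 65 ksi): end bolts L_c = 1.5625 − 1.25/2 = 0.9375, R_n = min(1.2×0.9375×0.5×65, 2.4×1.125×0.5×65) = 36.563 kips/bolt; interior L_c = 3.25 − 1.25 = 2, R_n = 78 kips/bolt. φR_n = 0.75 × (1×36.563 + 4×78) = 261.4 kips.
Tension rupture (net): A_n = (6.875 − 1×1.3125)×0.5 = 2.7813 in² (U = 1.0, A_e = A_n). φR_n = 0.75 × 65 × 2.7813 = 135.6 kips.
Block shear: shear path 1×[1.5625+4×3.25] = 1×14.5625 in, A_gv = 7.2813, A_nv = 1×(14.5625 − 4.5×1.3125)×0.5 = 4.3281 in²; tension to near edge: (2.125 − 0.5×1.3125)×0.5 = 0.73438 in². R_n = min(0.6×65×4.3281, 0.6×50×7.2813) + 1.0×65×0.73438 = min(168.8, 218.44) + 47.735 = 216.54 kips. φR_n = 0.75 × 216.54 = 162.4 kips.
Governing: min(313.1, 261.4, 135.6, 162.4) = 135.6 kips → net-section rupture.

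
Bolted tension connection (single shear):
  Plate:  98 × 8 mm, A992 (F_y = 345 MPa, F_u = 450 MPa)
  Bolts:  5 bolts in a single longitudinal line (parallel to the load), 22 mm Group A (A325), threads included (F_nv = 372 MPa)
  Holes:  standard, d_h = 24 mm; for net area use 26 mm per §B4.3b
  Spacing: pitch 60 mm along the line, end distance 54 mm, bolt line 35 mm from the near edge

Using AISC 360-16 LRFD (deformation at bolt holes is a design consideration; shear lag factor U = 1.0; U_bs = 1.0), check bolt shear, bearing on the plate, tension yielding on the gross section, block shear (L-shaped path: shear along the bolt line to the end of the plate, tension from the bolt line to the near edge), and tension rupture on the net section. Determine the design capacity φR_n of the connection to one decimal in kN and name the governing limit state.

194.4 kN (net-section rupture governs)

Bolt shear: A_b = π(22)²/4 = 380.13 mm². φR_n = 0.75 × 372 × 380.13 × 5 × 1 = 530.3 kN.
Bearing (8 mm plate, F_u = 450 MPa): end bolts L_c = 54 − 24/2 = 42, R_n = min(1.2×42×8×450, 2.4×22×8×450) = 181.44 kN/bolt; interior L_c = 60 − 24 = 36, R_n = 155.52 kN/bolt. φR_n = 0.75 × (1×181.44 + 4×155.52) = 602.6 kN.
Tension yield (gross): A_g = 98×8 = 784 mm². φR_n = 0.90 × 345 × 784 = 243.4 kN.
Block shear: shear path 1×[54+4×60] = 1×294 mm, A_gv = 2352, A_nv = 1×(294 − 4.5×26)×8 = 1416 mm²; tension to near edge: (35 − 0.5×26)×8 = 176 mm². R_n = min(0.6×450×1416, 0.6×345×2352) + 1.0×450×176 = min(382.32, 486.86) + 79.2 = 461.52 kN. φR_n = 0.75 × 461.52 = 346.1 kN.
Tension rupture (net): A_n = (98 − 1×26)×8 = 576 mm² (U = 1.0, A_e = A_n). φR_n = 0.75 × 450 × 576 = 194.4 kN.
Governing: min(530.3, 602.6, 243.4, 346.1, 194.4) = 194.4 kN → net-section rupture.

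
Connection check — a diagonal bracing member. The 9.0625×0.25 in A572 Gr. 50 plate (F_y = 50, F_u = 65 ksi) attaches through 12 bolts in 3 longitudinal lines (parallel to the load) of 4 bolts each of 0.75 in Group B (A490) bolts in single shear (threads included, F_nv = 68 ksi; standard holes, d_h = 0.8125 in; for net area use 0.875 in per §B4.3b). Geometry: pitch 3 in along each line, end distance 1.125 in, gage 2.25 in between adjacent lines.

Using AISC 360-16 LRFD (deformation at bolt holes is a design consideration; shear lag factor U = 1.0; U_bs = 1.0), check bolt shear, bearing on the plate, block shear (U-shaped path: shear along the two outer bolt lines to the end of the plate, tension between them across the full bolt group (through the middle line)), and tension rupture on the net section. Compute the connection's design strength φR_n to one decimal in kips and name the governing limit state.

Bolt shear: A_b = π(0.75)²/4 = 0.44179 in². φR_n = 0.75 × 68 × 0.44179 × 12 × 1 = 270.4 kips.
Bearing (0.25 in plate, F_u = 65 ksi): end bolts L_c = 1.125 − 0.8125/2 = 0.71875, R_n = min(1.2×0.71875×0.25×65, 2.4×0.75×0.25×65) = 14.016 kips/bolt; interior L_c = 3 − 0.8125 = 2.1875, R_n = 29.25 kips/bolt. φR_n = 0.75 × (3×14.016 + 9×29.25) = 229.0 kips.
Block shear: shear path 2×[1.125+3×3] = 2×10.125 in, A_gv = 5.0625, A_nv = 2×(10.125 − 3.5×0.875)×0.25 = 3.5313 in²; tension across gage: (4.5 − 2×0.875)×0.25 = 0.6875 in². R_n = min(0.6×65×3.5313, 0.6×50×5.0625) + 1.0×65×0.6875 = min(137.72, 151.88) + 44.688 = 182.41 kips. φR_n = 0.75 × 182.41 = 136.8 kips.
Tension rupture (net): A_n = (9.0625 − 3×0.875)×0.25 = 1.6094 in² (U = 1.0, A_e = A_n). φR_n = 0.75 × 65 × 1.6094 = 78.5 kips.
Governing: min(270.4, 229.0, 136.8, 78.5) = 78.5 kips → net-section rupture.

78.5 kips (net-section rupture governs)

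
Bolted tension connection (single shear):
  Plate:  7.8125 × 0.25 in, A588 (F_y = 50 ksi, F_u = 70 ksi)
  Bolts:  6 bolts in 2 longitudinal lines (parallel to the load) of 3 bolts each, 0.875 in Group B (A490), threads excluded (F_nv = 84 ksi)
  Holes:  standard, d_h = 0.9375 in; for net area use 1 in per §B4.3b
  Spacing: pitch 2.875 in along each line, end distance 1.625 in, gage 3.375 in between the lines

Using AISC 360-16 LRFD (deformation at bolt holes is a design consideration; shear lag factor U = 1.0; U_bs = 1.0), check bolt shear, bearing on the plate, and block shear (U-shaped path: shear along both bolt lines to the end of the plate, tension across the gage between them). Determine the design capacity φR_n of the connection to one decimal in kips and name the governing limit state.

108.0 kips (block shear governs)

Bolt shear: A_b = π(0.875)²/4 = 0.60132 in². φR_n = 0.75 × 84 × 0.60132 × 6 × 1 = 227.3 kips.
Bearing (0.25 in plate, F_u = 70 ksi): end bolts L_c = 1.625 − 0.9375/2 = 1.15625, R_n = min(1.2×1.15625×0.25×70, 2.4×0.875×0.25×70) = 24.281 kips/bolt; interior L_c = 2.875 − 0.9375 = 1.9375, R_n = 36.75 kips/bolt. φR_n = 0.75 × (2×24.281 + 4×36.75) = 146.7 kips.
Block shear: shear path 2×[1.625+2×2.875] = 2×7.375 in, A_gv = 3.6875, A_nv = 2×(7.375 − 2.5×1)×0.25 = 2.4375 in²; tension across gage: (3.375 − 1×1)×0.25 = 0.59375 in². R_n = min(0.6×70×2.4375, 0.6×50×3.6875) + 1.0×70×0.59375 = min(102.38, 110.63) + 41.563 = 143.94 kips. φR_n = 0.75 × 143.94 = 108.0 kips.
Governing: min(227.3, 146.7, 108.0) = 108.0 kips → block shear.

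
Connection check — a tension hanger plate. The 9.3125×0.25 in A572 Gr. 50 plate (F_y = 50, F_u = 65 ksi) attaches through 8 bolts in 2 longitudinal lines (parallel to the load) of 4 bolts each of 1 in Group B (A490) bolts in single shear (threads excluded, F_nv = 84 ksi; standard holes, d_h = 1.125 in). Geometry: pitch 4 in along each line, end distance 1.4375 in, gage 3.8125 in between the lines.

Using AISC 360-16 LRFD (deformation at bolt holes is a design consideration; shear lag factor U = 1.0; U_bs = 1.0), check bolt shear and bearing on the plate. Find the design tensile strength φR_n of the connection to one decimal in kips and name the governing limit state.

Bolt shear: A_b = π(1)²/4 = 0.7854 in². φR_n = 0.75 × 84 × 0.7854 × 8 × 1 = 395.8 kips.
Bearing (0.25 in plate, F_u = 65 ksi): end bolts L_c = 1.4375 − 1.125/2 = 0.875, R_n = min(1.2×0.875×0.25×65, 2.4×1×0.25×65) = 17.063 kips/bolt; interior L_c = 4 − 1.125 = 2.875, R_n = 39 kips/bolt. φR_n = 0.75 × (2×17.063 + 6×39) = 201.1 kips.
Governing: min(395.8, 201.1) = 201.1 kips → bearing.

201.1 kips (bearing governs)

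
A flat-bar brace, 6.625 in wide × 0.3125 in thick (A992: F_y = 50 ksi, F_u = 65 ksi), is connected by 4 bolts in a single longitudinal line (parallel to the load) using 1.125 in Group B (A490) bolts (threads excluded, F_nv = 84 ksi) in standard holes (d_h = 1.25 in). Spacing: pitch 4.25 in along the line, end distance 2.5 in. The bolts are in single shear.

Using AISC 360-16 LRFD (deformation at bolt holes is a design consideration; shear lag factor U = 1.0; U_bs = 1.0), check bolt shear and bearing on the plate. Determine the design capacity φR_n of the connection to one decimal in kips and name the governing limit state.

Bolt shear: A_b = π(1.125)²/4 = 0.99402 in². φR_n = 0.75 × 84 × 0.99402 × 4 × 1 = 250.5 kips.
Bearing (0.3125 in plate, F_u = 65 ksi): end bolts L_c = 2.5 − 1.25/2 = 1.875, R_n = min(1.2×1.875×0.3125×65, 2.4×1.125×0.3125×65) = 45.703 kips/bolt; interior L_c = 4.25 − 1.25 = 3, R_n = 54.844 kips/bolt. φR_n = 0.75 × (1×45.703 + 3×54.844) = 157.7 kips.
Governing: min(250.5, 157.7) = 157.7 kips → bearing.

157.7 kips (bearing governs)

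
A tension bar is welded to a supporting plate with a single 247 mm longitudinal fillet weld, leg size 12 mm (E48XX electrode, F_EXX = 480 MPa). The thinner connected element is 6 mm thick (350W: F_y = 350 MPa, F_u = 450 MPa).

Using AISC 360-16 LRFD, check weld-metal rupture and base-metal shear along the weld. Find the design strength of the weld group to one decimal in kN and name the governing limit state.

Weld metal: throat = 0.707×12 = 8.484 mm, L = 247 mm. φR_n = 0.75 × 0.6 × 480 × 8.484 × 247 = 452.6 kN.
Base metal shear (6 mm plate): yield φR_n = 1.0×0.6×350×6×247 = 311.2 kN; rupture φR_n = 0.75×0.6×450×6×247 = 300.1 kN; take 300.1 kN (rupture).
Governing: min(452.6, 300.1) = 300.1 kN → base-metal shear.

300.1 kN (base-metal shear governs)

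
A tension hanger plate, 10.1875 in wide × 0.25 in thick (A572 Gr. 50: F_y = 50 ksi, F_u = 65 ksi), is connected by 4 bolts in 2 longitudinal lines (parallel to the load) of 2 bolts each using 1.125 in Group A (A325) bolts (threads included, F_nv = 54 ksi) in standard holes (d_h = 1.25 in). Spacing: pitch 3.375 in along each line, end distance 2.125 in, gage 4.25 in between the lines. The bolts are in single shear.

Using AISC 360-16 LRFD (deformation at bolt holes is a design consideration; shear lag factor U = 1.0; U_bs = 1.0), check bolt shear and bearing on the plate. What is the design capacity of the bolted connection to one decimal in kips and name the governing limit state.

Bolt shear: A_b = π(1.125)²/4 = 0.99402 in². φR_n = 0.75 × 54 × 0.99402 × 4 × 1 = 161.0 kips.
Bearing (0.25 in plate, F_u = 65 ksi): end bolts L_c = 2.125 − 1.25/2 = 1.5, R_n = min(1.2×1.5×0.25×65, 2.4×1.125×0.25×65) = 29.25 kips/bolt; interior L_c = 3.375 − 1.25 = 2.125, R_n = 41.438 kips/bolt. φR_n = 0.75 × (2×29.25 + 2×41.438) = 106.0 kips.
Governing: min(161.0, 106.0) = 106.0 kips → bearing.

106.0 kips (bearing governs)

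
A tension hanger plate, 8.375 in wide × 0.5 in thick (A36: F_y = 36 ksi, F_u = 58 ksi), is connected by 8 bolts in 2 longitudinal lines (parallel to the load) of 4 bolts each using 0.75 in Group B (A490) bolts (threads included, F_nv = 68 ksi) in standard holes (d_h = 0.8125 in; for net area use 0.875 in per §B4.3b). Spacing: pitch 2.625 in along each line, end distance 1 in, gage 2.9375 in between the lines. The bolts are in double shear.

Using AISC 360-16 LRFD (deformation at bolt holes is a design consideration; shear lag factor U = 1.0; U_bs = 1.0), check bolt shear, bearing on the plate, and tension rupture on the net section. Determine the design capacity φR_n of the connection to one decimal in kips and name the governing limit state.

144.1 kips (net-section rupture governs)

Bolt shear: A_b = π(0.75)²/4 = 0.44179 in². φR_n = 0.75 × 68 × 0.44179 × 8 × 2 = 360.5 kips.
Bearing (0.5 in plate, F_u = 58 ksi): end bolts L_c = 1 − 0.8125/2 = 0.59375, R_n = min(1.2×0.59375×0.5×58, 2.4×0.75×0.5×58) = 20.663 kips/bolt; interior L_c = 2.625 − 0.8125 = 1.8125, R_n = 52.2 kips/bolt. φR_n = 0.75 × (2×20.663 + 6×52.2) = 265.9 kips.
Tension rupture (net): A_n = (8.375 − 2×0.875)×0.5 = 3.3125 in² (U = 1.0, A_e = A_n). φR_n = 0.75 × 58 × 3.3125 = 144.1 kips.
Governing: min(360.5, 265.9, 144.1) = 144.1 kips → net-section rupture.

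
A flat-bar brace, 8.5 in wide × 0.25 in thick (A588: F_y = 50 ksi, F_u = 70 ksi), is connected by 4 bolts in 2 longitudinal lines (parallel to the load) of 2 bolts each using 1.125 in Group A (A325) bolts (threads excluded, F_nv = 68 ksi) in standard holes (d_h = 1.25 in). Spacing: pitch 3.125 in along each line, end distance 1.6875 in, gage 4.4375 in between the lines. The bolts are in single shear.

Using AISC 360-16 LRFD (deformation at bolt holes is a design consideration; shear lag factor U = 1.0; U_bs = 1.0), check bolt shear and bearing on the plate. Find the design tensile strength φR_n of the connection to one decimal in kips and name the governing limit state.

Bolt shear: A_b = π(1.125)²/4 = 0.99402 in². φR_n = 0.75 × 68 × 0.99402 × 4 × 1 = 202.8 kips.
Bearing (0.25 in plate, F_u = 70 ksi): end bolts L_c = 1.6875 − 1.25/2 = 1.0625, R_n = min(1.2×1.0625×0.25×70, 2.4×1.125×0.25×70) = 22.313 kips/bolt; interior L_c = 3.125 − 1.25 = 1.875, R_n = 39.375 kips/bolt. φR_n = 0.75 × (2×22.313 + 2×39.375) = 92.5 kips.
Governing: min(202.8, 92.5) = 92.5 kips → bearing.

92.5 kips (bearing governs)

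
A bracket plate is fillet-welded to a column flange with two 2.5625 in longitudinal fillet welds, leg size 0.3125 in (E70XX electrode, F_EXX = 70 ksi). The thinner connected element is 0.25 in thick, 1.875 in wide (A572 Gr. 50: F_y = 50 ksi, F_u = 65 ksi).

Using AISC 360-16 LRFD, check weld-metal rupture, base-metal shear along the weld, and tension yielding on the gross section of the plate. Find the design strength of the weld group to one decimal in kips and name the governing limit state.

21.1 kips (gross-section yield governs)

Weld metal: throat = 0.707×0.3125 = 0.22094 in, L = 2×2.5625 = 5.125 in. φR_n = 0.75 × 0.6 × 70 × 0.22094 × 5.125 = 35.7 kips.
Base metal shear (0.25 in plate): yield φR_n = 1.0×0.6×50×0.25×5.125 = 38.4 kips; rupture φR_n = 0.75×0.6×65×0.25×5.125 = 37.5 kips; take 37.5 kips (rupture).
Tension yield (gross): A_g = 1.875×0.25 = 0.46875 in². φR_n = 0.90 × 50 × 0.46875 = 21.1 kips.
Governing: min(35.7, 37.5, 21.1) = 21.1 kips → gross-section yield.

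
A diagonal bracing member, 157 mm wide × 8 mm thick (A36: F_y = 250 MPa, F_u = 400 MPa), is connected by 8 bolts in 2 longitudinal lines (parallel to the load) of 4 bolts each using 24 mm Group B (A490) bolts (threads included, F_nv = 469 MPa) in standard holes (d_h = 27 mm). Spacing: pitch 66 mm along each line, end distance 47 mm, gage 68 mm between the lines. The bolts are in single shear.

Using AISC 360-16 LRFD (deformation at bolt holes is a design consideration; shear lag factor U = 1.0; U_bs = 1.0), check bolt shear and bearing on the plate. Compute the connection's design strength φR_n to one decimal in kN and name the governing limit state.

866.9 kN (bearing governs)

Bolt shear: A_b = π(24)²/4 = 452.39 mm². φR_n = 0.75 × 469 × 452.39 × 8 × 1 = 1273.0 kN.
Bearing (8 mm plate, F_u = 400 MPa): end bolts L_c = 47 − 27/2 = 33.5, R_n = min(1.2×33.5×8×400, 2.4×24×8×400) = 128.64 kN/bolt; interior L_c = 66 − 27 = 39, R_n = 149.76 kN/bolt. φR_n = 0.75 × (2×128.64 + 6×149.76) = 866.9 kN.
Governing: min(1273.0, 866.9) = 866.9 kN → bearing.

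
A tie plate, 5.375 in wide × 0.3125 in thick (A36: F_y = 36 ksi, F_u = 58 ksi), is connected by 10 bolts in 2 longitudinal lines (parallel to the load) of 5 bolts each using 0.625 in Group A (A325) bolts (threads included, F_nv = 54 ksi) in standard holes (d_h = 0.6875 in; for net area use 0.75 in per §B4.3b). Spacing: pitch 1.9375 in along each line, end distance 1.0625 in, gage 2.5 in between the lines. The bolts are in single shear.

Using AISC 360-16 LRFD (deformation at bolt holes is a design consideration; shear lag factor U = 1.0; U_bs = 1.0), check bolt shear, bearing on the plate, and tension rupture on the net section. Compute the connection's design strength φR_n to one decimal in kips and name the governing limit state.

52.7 kips (net-section rupture governs)

Bolt shear: A_b = π(0.625)²/4 = 0.3068 in². φR_n = 0.75 × 54 × 0.3068 × 10 × 1 = 124.3 kips.
Bearing (0.3125 in plate, F_u = 58 ksi): end bolts L_c = 1.0625 − 0.6875/2 = 0.71875, R_n = min(1.2×0.71875×0.3125×58, 2.4×0.625×0.3125×58) = 15.633 kips/bolt; interior L_c = 1.9375 − 0.6875 = 1.25, R_n = 27.188 kips/bolt. φR_n = 0.75 × (2×15.633 + 8×27.188) = 186.6 kips.
Tension rupture (net): A_n = (5.375 − 2×0.75)×0.3125 = 1.2109 in² (U = 1.0, A_e = A_n). φR_n = 0.75 × 58 × 1.2109 = 52.7 kips.
Governing: min(124.3, 186.6, 52.7) = 52.7 kips → net-section rupture.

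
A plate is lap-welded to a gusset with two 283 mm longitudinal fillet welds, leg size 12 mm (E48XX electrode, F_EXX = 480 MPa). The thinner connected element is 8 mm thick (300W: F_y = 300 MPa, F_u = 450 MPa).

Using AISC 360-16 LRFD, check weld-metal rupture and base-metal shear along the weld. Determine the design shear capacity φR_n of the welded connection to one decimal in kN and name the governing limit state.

Weld metal: throat = 0.707×12 = 8.484 mm, L = 2×283 = 566 mm. φR_n = 0.75 × 0.6 × 480 × 8.484 × 566 = 1037.2 kN.
Base metal shear (8 mm plate): yield φR_n = 1.0×0.6×300×8×566 = 815.0 kN; rupture φR_n = 0.75×0.6×450×8×566 = 916.9 kN; take 815.0 kN (yield).
Governing: min(1037.2, 815.0) = 815.0 kN → base-metal shear.

815.0 kN (base-metal shear governs)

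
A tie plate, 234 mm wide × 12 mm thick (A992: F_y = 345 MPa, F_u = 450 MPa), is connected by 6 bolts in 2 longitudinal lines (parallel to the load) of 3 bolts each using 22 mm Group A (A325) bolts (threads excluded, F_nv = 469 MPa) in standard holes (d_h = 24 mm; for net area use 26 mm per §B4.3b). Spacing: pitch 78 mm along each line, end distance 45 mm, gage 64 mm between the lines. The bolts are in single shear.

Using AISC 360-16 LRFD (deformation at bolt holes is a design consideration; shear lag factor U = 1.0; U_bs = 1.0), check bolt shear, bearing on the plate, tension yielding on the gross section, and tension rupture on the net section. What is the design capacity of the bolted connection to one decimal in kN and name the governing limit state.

Bolt shear: A_b = π(22)²/4 = 380.13 mm². φR_n = 0.75 × 469 × 380.13 × 6 × 1 = 802.3 kN.
Bearing (12 mm plate, F_u = 450 MPa): end bolts L_c = 45 − 24/2 = 33, R_n = min(1.2×33×12×450, 2.4×22×12×450) = 213.84 kN/bolt; interior L_c = 78 − 24 = 54, R_n = 285.12 kN/bolt. φR_n = 0.75 × (2×213.84 + 4×285.12) = 1176.1 kN.
Tension yield (gross): A_g = 234×12 = 2808 mm². φR_n = 0.90 × 345 × 2808 = 871.9 kN.
Tension rupture (net): A_n = (234 − 2×26)×12 = 2184 mm² (U = 1.0, A_e = A_n). φR_n = 0.75 × 450 × 2184 = 737.1 kN.
Governing: min(802.3, 1176.1, 871.9, 737.1) = 737.1 kN → net-section rupture.

737.1 kN (net-section rupture governs)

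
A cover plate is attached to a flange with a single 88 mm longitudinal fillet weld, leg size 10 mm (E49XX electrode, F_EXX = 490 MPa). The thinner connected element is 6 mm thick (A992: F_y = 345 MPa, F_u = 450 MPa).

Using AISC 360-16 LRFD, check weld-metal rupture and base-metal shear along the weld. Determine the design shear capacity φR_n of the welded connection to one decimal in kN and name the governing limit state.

Weld metal: throat = 0.707×10 = 7.07 mm, L = 88 mm. φR_n = 0.75 × 0.6 × 490 × 7.07 × 88 = 137.2 kN.
Base metal shear (6 mm plate): yield φR_n = 1.0×0.6×345×6×88 = 109.3 kN; rupture φR_n = 0.75×0.6×450×6×88 = 106.9 kN; take 106.9 kN (rupture).
Governing: min(137.2, 106.9) = 106.9 kN → base-metal shear.

106.9 kN (base-metal shear governs)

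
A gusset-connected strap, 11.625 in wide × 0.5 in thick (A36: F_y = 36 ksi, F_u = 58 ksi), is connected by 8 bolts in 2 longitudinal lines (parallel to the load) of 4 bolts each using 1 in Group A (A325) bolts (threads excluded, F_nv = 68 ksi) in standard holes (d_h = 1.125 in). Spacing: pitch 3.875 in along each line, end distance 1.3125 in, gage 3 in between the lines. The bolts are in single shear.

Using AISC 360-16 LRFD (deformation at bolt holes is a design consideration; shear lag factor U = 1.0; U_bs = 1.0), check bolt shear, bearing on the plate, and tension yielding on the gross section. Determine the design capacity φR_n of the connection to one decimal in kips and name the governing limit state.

188.3 kips (gross-section yield governs)

Bolt shear: A_b = π(1)²/4 = 0.7854 in². φR_n = 0.75 × 68 × 0.7854 × 8 × 1 = 320.4 kips.
Bearing (0.5 in plate, F_u = 58 ksi): end bolts L_c = 1.3125 − 1.125/2 = 0.75, R_n = min(1.2×0.75×0.5×58, 2.4×1×0.5×58) = 26.1 kips/bolt; interior L_c = 3.875 − 1.125 = 2.75, R_n = 69.6 kips/bolt. φR_n = 0.75 × (2×26.1 + 6×69.6) = 352.4 kips.
Tension yield (gross): A_g = 11.625×0.5 = 5.8125 in². φR_n = 0.90 × 36 × 5.8125 = 188.3 kips.
Governing: min(320.4, 352.4, 188.3) = 188.3 kips → gross-section yield.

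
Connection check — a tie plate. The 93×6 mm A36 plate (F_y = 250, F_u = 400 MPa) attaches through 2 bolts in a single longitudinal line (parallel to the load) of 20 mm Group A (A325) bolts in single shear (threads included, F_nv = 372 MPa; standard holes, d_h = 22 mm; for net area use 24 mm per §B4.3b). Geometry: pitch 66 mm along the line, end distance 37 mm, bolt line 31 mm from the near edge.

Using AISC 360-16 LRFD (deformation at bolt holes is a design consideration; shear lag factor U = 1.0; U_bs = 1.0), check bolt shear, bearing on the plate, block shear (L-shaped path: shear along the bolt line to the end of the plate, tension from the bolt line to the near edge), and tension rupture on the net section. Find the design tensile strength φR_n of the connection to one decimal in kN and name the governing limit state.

103.7 kN (block shear governs)

Bolt shear: A_b = π(20)²/4 = 314.16 mm². φR_n = 0.75 × 372 × 314.16 × 2 × 1 = 175.3 kN.
Bearing (6 mm plate, F_u = 400 MPa): end bolts L_c = 37 − 22/2 = 26, R_n = min(1.2×26×6×400, 2.4×20×6×400) = 74.88 kN/bolt; interior L_c = 66 − 22 = 44, R_n = 115.2 kN/bolt. φR_n = 0.75 × (1×74.88 + 1×115.2) = 142.6 kN.
Block shear: shear path 1×[37+1×66] = 1×103 mm, A_gv = 618, A_nv = 1×(103 − 1.5×24)×6 = 402 mm²; tension to near edge: (31 − 0.5×24)×6 = 114 mm². R_n = min(0.6×400×402, 0.6×250×618) + 1.0×400×114 = min(96.48, 92.7) + 45.6 = 138.3 kN. φR_n = 0.75 × 138.3 = 103.7 kN.
Tension rupture (net): A_n = (93 − 1×24)×6 = 414 mm² (U = 1.0, A_e = A_n). φR_n = 0.75 × 400 × 414 = 124.2 kN.
Governing: min(175.3, 142.6, 103.7, 124.2) = 103.7 kN → block shear.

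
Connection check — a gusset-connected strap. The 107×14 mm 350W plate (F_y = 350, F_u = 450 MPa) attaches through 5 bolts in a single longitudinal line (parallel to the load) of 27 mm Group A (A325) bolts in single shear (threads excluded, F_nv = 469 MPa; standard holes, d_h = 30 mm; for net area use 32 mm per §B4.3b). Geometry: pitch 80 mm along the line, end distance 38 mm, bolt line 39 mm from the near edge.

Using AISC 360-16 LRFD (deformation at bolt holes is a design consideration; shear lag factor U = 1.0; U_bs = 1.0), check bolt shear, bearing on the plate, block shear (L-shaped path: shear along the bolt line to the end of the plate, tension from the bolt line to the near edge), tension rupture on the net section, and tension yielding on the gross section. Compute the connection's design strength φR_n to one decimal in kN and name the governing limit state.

354.4 kN (net-section rupture governs)

Bolt shear: A_b = π(27)²/4 = 572.56 mm². φR_n = 0.75 × 469 × 572.56 × 5 × 1 = 1007.0 kN.
Bearing (14 mm plate, F_u = 450 MPa): end bolts L_c = 38 − 30/2 = 23, R_n = min(1.2×23×14×450, 2.4×27×14×450) = 173.88 kN/bolt; interior L_c = 80 − 30 = 50, R_n = 378 kN/bolt. φR_n = 0.75 × (1×173.88 + 4×378) = 1264.4 kN.
Block shear: shear path 1×[38+4×80] = 1×358 mm, A_gv = 5012, A_nv = 1×(358 − 4.5×32)×14 = 2996 mm²; tension to near edge: (39 − 0.5×32)×14 = 322 mm². R_n = min(0.6×450×2996, 0.6×350×5012) + 1.0×450×322 = min(808.92, 1052.5) + 144.9 = 953.82 kN. φR_n = 0.75 × 953.82 = 715.4 kN.
Tension rupture (net): A_n = (107 − 1×32)×14 = 1050 mm² (U = 1.0, A_e = A_n). φR_n = 0.75 × 450 × 1050 = 354.4 kN.
Tension yield (gross): A_g = 107×14 = 1498 mm². φR_n = 0.90 × 350 × 1498 = 471.9 kN.
Governing: min(1007.0, 1264.4, 715.4, 354.4, 471.9) = 354.4 kN → net-section rupture.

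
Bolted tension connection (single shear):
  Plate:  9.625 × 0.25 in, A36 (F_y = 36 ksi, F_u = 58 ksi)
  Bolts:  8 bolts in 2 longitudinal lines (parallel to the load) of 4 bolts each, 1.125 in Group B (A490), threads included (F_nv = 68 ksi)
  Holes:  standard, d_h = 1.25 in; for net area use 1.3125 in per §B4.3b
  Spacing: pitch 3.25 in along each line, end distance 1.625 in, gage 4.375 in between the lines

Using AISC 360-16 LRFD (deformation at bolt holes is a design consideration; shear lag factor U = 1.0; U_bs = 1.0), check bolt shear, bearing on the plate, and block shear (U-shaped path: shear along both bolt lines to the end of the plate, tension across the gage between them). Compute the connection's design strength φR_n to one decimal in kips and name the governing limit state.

121.8 kips (block shear governs)

Bolt shear: A_b = π(1.125)²/4 = 0.99402 in². φR_n = 0.75 × 68 × 0.99402 × 8 × 1 = 405.6 kips.
Bearing (0.25 in plate, F_u = 58 ksi): end bolts L_c = 1.625 − 1.25/2 = 1, R_n = min(1.2×1×0.25×58, 2.4×1.125×0.25×58) = 17.4 kips/bolt; interior L_c = 3.25 − 1.25 = 2, R_n = 34.8 kips/bolt. φR_n = 0.75 × (2×17.4 + 6×34.8) = 182.7 kips.
Block shear: shear path 2×[1.625+3×3.25] = 2×11.375 in, A_gv = 5.6875, A_nv = 2×(11.375 − 3.5×1.3125)×0.25 = 3.3906 in²; tension across gage: (4.375 − 1×1.3125)×0.25 = 0.76563 in². R_n = min(0.6×58×3.3906, 0.6×36×5.6875) + 1.0×58×0.76563 = min(117.99, 122.85) + 44.407 = 162.4 kips. φR_n = 0.75 × 162.4 = 121.8 kips.
Governing: min(405.6, 182.7, 121.8) = 121.8 kips → block shear.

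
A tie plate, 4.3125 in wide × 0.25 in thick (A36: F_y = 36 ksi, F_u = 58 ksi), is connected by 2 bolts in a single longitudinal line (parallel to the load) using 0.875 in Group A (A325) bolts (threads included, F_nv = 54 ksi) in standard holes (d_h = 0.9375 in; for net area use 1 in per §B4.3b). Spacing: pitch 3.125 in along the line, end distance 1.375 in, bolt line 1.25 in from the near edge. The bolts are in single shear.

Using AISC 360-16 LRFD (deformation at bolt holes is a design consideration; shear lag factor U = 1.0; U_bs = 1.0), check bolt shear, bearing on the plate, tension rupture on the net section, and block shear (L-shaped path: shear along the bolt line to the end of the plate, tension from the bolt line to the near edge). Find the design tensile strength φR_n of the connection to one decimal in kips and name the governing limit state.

Bolt shear: A_b = π(0.875)²/4 = 0.60132 in². φR_n = 0.75 × 54 × 0.60132 × 2 × 1 = 48.7 kips.
Bearing (0.25 in plate, F_u = 58 ksi): end bolts L_c = 1.375 − 0.9375/2 = 0.90625, R_n = min(1.2×0.90625×0.25×58, 2.4×0.875×0.25×58) = 15.769 kips/bolt; interior L_c = 3.125 − 0.9375 = 2.1875, R_n = 30.45 kips/bolt. φR_n = 0.75 × (1×15.769 + 1×30.45) = 34.7 kips.
Tension rupture (net): A_n = (4.3125 − 1×1)×0.25 = 0.82813 in² (U = 1.0, A_e = A_n). φR_n = 0.75 × 58 × 0.82813 = 36.0 kips.
Block shear: shear path 1×[1.375+1×3.125] = 1×4.5 in, A_gv = 1.125, A_nv = 1×(4.5 − 1.5×1)×0.25 = 0.75 in²; tension to near edge: (1.25 − 0.5×1)×0.25 = 0.1875 in². R_n = min(0.6×58×0.75, 0.6×36×1.125) + 1.0×58×0.1875 = min(26.1, 24.3) + 10.875 = 35.175 kips. φR_n = 0.75 × 35.175 = 26.4 kips.
Governing: min(48.7, 34.7, 36.0, 26.4) = 26.4 kips → block shear.

26.4 kips (block shear governs)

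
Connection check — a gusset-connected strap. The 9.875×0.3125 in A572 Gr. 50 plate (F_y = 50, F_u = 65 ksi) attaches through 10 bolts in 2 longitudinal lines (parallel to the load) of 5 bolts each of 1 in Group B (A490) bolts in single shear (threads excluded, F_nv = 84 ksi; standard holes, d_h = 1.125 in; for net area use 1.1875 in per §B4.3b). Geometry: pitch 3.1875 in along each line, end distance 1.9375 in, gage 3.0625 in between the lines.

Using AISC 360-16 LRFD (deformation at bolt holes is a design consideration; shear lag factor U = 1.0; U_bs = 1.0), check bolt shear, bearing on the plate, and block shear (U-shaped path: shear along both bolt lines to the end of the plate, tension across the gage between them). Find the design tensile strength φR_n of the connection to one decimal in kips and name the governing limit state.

Bolt shear: A_b = π(1)²/4 = 0.7854 in². φR_n = 0.75 × 84 × 0.7854 × 10 × 1 = 494.8 kips.
Bearing (0.3125 in plate, F_u = 65 ksi): end bolts L_c = 1.9375 − 1.125/2 = 1.375, R_n = min(1.2×1.375×0.3125×65, 2.4×1×0.3125×65) = 33.516 kips/bolt; interior L_c = 3.1875 − 1.125 = 2.0625, R_n = 48.75 kips/bolt. φR_n = 0.75 × (2×33.516 + 8×48.75) = 342.8 kips.
Block shear: shear path 2×[1.9375+4×3.1875] = 2×14.6875 in, A_gv = 9.1797, A_nv = 2×(14.6875 − 4.5×1.1875)×0.3125 = 5.8398 in²; tension across gage: (3.0625 − 1×1.1875)×0.3125 = 0.58594 in². R_n = min(0.6×65×5.8398, 0.6×50×9.1797) + 1.0×65×0.58594 = min(227.75, 275.39) + 38.086 = 265.84 kips. φR_n = 0.75 × 265.84 = 199.4 kips.
Governing: min(494.8, 342.8, 199.4) = 199.4 kips → block shear.

199.4 kips (block shear governs)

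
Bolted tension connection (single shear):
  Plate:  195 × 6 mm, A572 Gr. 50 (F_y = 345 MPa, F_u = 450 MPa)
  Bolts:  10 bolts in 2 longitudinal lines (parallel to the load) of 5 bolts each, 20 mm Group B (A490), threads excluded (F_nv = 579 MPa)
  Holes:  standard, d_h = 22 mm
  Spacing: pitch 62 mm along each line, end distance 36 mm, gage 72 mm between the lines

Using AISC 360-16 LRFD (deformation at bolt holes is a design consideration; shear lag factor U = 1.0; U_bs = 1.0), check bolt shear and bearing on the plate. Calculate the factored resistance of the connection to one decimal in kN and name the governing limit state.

899.1 kN (bearing governs)

Bolt shear: A_b = π(20)²/4 = 314.16 mm². φR_n = 0.75 × 579 × 314.16 × 10 × 1 = 1364.2 kN.
Bearing (6 mm plate, F_u = 450 MPa): end bolts L_c = 36 − 22/2 = 25, R_n = min(1.2×25×6×450, 2.4×20×6×450) = 81 kN/bolt; interior L_c = 62 − 22 = 40, R_n = 129.6 kN/bolt. φR_n = 0.75 × (2×81 + 8×129.6) = 899.1 kN.
Governing: min(1364.2, 899.1) = 899.1 kN → bearing.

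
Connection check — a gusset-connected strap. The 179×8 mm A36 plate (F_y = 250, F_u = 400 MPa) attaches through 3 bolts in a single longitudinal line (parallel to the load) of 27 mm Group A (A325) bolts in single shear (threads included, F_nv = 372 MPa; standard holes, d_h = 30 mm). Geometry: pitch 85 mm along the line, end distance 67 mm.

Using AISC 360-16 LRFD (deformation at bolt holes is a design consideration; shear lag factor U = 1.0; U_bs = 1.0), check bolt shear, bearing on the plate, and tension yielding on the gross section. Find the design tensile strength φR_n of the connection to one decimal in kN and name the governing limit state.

322.2 kN (gross-section yield governs)

Bolt shear: A_b = π(27)²/4 = 572.56 mm². φR_n = 0.75 × 372 × 572.56 × 3 × 1 = 479.2 kN.
Bearing (8 mm plate, F_u = 400 MPa): end bolts L_c = 67 − 30/2 = 52, R_n = min(1.2×52×8×400, 2.4×27×8×400) = 199.68 kN/bolt; interior L_c = 85 − 30 = 55, R_n = 207.36 kN/bolt. φR_n = 0.75 × (1×199.68 + 2×207.36) = 460.8 kN.
Tension yield (gross): A_g = 179×8 = 1432 mm². φR_n = 0.90 × 250 × 1432 = 322.2 kN.
Governing: min(479.2, 460.8, 322.2) = 322.2 kN → gross-section yield.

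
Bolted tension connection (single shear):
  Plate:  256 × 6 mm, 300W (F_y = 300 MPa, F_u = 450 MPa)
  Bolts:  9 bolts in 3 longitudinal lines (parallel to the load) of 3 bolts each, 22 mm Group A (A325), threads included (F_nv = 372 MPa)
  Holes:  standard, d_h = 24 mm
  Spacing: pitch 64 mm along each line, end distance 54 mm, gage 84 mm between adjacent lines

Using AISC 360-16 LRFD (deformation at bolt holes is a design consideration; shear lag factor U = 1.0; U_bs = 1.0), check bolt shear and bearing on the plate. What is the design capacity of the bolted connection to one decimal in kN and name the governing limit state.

889.4 kN (bearing governs)

Bolt shear: A_b = π(22)²/4 = 380.13 mm². φR_n = 0.75 × 372 × 380.13 × 9 × 1 = 954.5 kN.
Bearing (6 mm plate, F_u = 450 MPa): end bolts L_c = 54 − 24/2 = 42, R_n = min(1.2×42×6×450, 2.4×22×6×450) = 136.08 kN/bolt; interior L_c = 64 − 24 = 40, R_n = 129.6 kN/bolt. φR_n = 0.75 × (3×136.08 + 6×129.6) = 889.4 kN.
Governing: min(954.5, 889.4) = 889.4 kN → bearing.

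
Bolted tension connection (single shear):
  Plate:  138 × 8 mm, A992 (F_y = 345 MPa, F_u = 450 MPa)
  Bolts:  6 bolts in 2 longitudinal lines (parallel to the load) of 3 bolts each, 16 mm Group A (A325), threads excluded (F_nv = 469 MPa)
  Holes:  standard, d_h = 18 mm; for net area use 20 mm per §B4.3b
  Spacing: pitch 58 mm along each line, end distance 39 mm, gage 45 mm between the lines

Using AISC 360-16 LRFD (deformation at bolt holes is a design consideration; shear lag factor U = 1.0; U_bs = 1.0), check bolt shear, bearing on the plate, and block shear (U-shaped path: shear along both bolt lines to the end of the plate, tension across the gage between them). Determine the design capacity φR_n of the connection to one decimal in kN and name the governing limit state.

407.7 kN (block shear governs)

Bolt shear: A_b = π(16)²/4 = 201.06 mm². φR_n = 0.75 × 469 × 201.06 × 6 × 1 = 424.3 kN.
Bearing (8 mm plate, F_u = 450 MPa): end bolts L_c = 39 − 18/2 = 30, R_n = min(1.2×30×8×450, 2.4×16×8×450) = 129.6 kN/bolt; interior L_c = 58 − 18 = 40, R_n = 138.24 kN/bolt. φR_n = 0.75 × (2×129.6 + 4×138.24) = 609.1 kN.
Block shear: shear path 2×[39+2×58] = 2×155 mm, A_gv = 2480, A_nv = 2×(155 − 2.5×20)×8 = 1680 mm²; tension across gage: (45 − 1×20)×8 = 200 mm². R_n = min(0.6×450×1680, 0.6×345×2480) + 1.0×450×200 = min(453.6, 513.36) + 90 = 543.6 kN. φR_n = 0.75 × 543.6 = 407.7 kN.
Governing: min(424.3, 609.1, 407.7) = 407.7 kN → block shear.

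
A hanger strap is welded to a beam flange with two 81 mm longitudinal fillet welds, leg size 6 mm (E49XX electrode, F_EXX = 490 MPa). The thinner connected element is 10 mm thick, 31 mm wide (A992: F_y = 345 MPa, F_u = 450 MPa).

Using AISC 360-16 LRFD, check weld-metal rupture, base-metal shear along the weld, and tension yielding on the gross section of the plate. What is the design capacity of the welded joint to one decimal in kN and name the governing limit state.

96.3 kN (gross-section yield governs)

Weld metal: throat = 0.707×6 = 4.242 mm, L = 2×81 = 162 mm. φR_n = 0.75 × 0.6 × 490 × 4.242 × 162 = 151.5 kN.
Base metal shear (10 mm plate): yield φR_n = 1.0×0.6×345×10×162 = 335.3 kN; rupture φR_n = 0.75×0.6×450×10×162 = 328.1 kN; take 328.1 kN (rupture).
Tension yield (gross): A_g = 31×10 = 310 mm². φR_n = 0.90 × 345 × 310 = 96.3 kN.
Governing: min(151.5, 328.1, 96.3) = 96.3 kN → gross-section yield.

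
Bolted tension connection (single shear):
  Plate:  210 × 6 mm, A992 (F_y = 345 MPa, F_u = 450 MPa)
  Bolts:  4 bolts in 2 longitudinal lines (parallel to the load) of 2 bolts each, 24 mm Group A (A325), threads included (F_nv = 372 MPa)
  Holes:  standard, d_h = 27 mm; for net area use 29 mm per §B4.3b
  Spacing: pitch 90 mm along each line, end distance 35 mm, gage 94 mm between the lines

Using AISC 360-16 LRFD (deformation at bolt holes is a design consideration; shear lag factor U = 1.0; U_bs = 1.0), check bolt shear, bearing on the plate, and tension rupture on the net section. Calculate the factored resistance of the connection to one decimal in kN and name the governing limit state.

Bolt shear: A_b = π(24)²/4 = 452.39 mm². φR_n = 0.75 × 372 × 452.39 × 4 × 1 = 504.9 kN.
Bearing (6 mm plate, F_u = 450 MPa): end bolts L_c = 35 − 27/2 = 21.5, R_n = min(1.2×21.5×6×450, 2.4×24×6×450) = 69.66 kN/bolt; interior L_c = 90 − 27 = 63, R_n = 155.52 kN/bolt. φR_n = 0.75 × (2×69.66 + 2×155.52) = 337.8 kN.
Tension rupture (net): A_n = (210 − 2×29)×6 = 912 mm² (U = 1.0, A_e = A_n). φR_n = 0.75 × 450 × 912 = 307.8 kN.
Governing: min(504.9, 337.8, 307.8) = 307.8 kN → net-section rupture.

307.8 kN (net-section rupture governs)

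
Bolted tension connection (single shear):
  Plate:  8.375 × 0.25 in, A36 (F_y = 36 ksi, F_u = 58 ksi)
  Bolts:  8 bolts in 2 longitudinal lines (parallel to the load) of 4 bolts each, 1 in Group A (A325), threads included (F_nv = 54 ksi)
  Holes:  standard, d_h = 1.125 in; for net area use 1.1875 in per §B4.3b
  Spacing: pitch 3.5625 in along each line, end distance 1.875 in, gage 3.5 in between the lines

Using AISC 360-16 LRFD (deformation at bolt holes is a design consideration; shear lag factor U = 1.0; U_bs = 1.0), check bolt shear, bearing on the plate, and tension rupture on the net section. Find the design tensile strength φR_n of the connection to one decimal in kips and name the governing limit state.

65.3 kips (net-section rupture governs)

Bolt shear: A_b = π(1)²/4 = 0.7854 in². φR_n = 0.75 × 54 × 0.7854 × 8 × 1 = 254.5 kips.
Bearing (0.25 in plate, F_u = 58 ksi): end bolts L_c = 1.875 − 1.125/2 = 1.3125, R_n = min(1.2×1.3125×0.25×58, 2.4×1×0.25×58) = 22.838 kips/bolt; interior L_c = 3.5625 − 1.125 = 2.4375, R_n = 34.8 kips/bolt. φR_n = 0.75 × (2×22.838 + 6×34.8) = 190.9 kips.
Tension rupture (net): A_n = (8.375 − 2×1.1875)×0.25 = 1.5 in² (U = 1.0, A_e = A_n). φR_n = 0.75 × 58 × 1.5 = 65.3 kips.
Governing: min(254.5, 190.9, 65.3) = 65.3 kips → net-section rupture.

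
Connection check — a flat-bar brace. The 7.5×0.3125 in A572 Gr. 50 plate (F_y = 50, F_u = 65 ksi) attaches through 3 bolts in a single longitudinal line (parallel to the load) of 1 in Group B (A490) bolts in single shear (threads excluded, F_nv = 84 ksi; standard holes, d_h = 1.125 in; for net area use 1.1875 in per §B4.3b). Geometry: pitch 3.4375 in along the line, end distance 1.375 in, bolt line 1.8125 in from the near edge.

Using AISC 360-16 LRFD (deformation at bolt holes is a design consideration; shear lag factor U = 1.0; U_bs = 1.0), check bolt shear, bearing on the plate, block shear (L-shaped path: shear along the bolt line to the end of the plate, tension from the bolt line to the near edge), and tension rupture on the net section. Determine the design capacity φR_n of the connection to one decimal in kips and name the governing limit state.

Bolt shear: A_b = π(1)²/4 = 0.7854 in². φR_n = 0.75 × 84 × 0.7854 × 3 × 1 = 148.4 kips.
Bearing (0.3125 in plate, F_u = 65 ksi): end bolts L_c = 1.375 − 1.125/2 = 0.8125, R_n = min(1.2×0.8125×0.3125×65, 2.4×1×0.3125×65) = 19.805 kips/bolt; interior L_c = 3.4375 − 1.125 = 2.3125, R_n = 48.75 kips/bolt. φR_n = 0.75 × (1×19.805 + 2×48.75) = 88.0 kips.
Block shear: shear path 1×[1.375+2×3.4375] = 1×8.25 in, A_gv = 2.5781, A_nv = 1×(8.25 − 2.5×1.1875)×0.3125 = 1.6504 in²; tension to near edge: (1.8125 − 0.5×1.1875)×0.3125 = 0.38086 in². R_n = min(0.6×65×1.6504, 0.6×50×2.5781) + 1.0×65×0.38086 = min(64.366, 77.343) + 24.756 = 89.122 kips. φR_n = 0.75 × 89.122 = 66.8 kips.
Tension rupture (net): A_n = (7.5 − 1×1.1875)×0.3125 = 1.9727 in² (U = 1.0, A_e = A_n). φR_n = 0.75 × 65 × 1.9727 = 96.2 kips.
Governing: min(148.4, 88.0, 66.8, 96.2) = 66.8 kips → block shear.

66.8 kips (block shear governs)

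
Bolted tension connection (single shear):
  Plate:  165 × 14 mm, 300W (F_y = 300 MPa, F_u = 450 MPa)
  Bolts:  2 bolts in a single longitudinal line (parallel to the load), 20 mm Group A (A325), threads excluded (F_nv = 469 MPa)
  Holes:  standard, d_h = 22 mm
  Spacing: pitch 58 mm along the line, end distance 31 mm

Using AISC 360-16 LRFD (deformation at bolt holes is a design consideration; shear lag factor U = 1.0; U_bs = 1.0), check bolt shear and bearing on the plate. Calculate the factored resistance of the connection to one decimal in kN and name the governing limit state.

221.0 kN (bolt shear governs)

Bolt shear: A_b = π(20)²/4 = 314.16 mm². φR_n = 0.75 × 469 × 314.16 × 2 × 1 = 221.0 kN.
Bearing (14 mm plate, F_u = 450 MPa): end bolts L_c = 31 − 22/2 = 20, R_n = min(1.2×20×14×450, 2.4×20×14×450) = 151.2 kN/bolt; interior L_c = 58 − 22 = 36, R_n = 272.16 kN/bolt. φR_n = 0.75 × (1×151.2 + 1×272.16) = 317.5 kN.
Governing: min(221.0, 317.5) = 221.0 kN → bolt shear.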